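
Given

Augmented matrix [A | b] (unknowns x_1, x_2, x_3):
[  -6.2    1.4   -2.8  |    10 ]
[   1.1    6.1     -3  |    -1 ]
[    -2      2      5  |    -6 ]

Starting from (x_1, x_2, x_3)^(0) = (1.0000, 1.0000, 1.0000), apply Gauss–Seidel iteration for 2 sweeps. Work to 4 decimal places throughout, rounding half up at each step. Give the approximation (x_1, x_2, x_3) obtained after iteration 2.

(-0.4708, -1.1606, -0.9241)

Iteration 1:
  x_1 = (10 - (1.4)·1.0000 - (-2.8)·1.0000) / (-6.2) = -1.8387
  x_2 = (-1 - (1.1)·-1.8387 - (-3)·1.0000) / (6.1) = 0.6594
  x_3 = (-6 - (-2)·-1.8387 - (2)·0.6594) / (5) = -2.1992
Iteration 2:
  x_1 = (10 - (1.4)·0.6594 - (-2.8)·-2.1992) / (-6.2) = -0.4708
  x_2 = (-1 - (1.1)·-0.4708 - (-3)·-2.1992) / (6.1) = -1.1606
  x_3 = (-6 - (-2)·-0.4708 - (2)·-1.1606) / (5) = -0.9241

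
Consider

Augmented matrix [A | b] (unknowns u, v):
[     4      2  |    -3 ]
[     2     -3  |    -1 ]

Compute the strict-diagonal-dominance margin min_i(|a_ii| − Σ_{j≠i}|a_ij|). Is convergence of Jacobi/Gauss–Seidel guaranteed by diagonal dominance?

1

row 1: |4| − (2) = 2
row 2: |-3| − (2) = 1
minimum over rows = 1 → strictly diagonally dominant (convergence guaranteed)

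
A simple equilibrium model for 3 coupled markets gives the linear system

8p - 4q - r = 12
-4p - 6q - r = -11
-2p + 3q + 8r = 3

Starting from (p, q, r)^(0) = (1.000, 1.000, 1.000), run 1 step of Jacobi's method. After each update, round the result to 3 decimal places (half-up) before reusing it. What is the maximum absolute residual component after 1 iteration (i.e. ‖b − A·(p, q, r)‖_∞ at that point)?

Iteration 1:
  p = (12 - (-4)·1.000 - (-1)·1.000) / (8) = 2.125
  q = (-11 - (-4)·1.000 - (-1)·1.000) / (-6) = 1.000
  r = (3 - (-2)·1.000 - (3)·1.000) / (8) = 0.250
Residual b − A·x = (-0.750, 3.750, 2.250); ∞-norm = 3.750

3.750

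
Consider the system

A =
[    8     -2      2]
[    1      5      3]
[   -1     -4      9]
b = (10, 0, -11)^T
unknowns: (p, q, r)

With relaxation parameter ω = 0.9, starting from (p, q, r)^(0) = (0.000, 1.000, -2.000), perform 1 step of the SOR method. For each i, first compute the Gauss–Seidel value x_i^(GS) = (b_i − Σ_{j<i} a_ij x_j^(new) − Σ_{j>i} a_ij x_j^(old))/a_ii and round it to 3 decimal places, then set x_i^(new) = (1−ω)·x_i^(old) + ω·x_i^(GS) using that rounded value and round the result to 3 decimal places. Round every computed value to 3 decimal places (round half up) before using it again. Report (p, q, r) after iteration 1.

(1.800, 0.856, -0.778)

Iteration 1:
  p: GS value = (10 - (-2)·1.000 - (2)·-2.000) / (8) = 2.000;  p ← (1−ω)·0.000 + ω·2.000 = 1.800
  q: GS value = (0 - (1)·1.800 - (3)·-2.000) / (5) = 0.840;  q ← (1−ω)·1.000 + ω·0.840 = 0.856
  r: GS value = (-11 - (-1)·1.800 - (-4)·0.856) / (9) = -0.642;  r ← (1−ω)·-2.000 + ω·-0.642 = -0.778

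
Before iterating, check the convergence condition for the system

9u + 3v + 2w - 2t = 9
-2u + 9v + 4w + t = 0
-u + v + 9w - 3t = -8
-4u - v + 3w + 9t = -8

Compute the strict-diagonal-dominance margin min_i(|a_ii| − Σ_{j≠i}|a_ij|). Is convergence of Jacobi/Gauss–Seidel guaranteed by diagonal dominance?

1

row 1: |9| − (3+2+2) = 2
row 2: |9| − (2+4+1) = 2
row 3: |9| − (1+1+3) = 4
row 4: |9| − (4+1+3) = 1
minimum over rows = 1 → strictly diagonally dominant (convergence guaranteed)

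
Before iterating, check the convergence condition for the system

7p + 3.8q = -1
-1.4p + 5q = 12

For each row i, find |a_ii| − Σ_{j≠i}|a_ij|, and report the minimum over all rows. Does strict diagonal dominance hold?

row 1: |7| − (3.8) = 3.2
row 2: |5| − (1.4) = 3.6
minimum over rows = 3.2 → strictly diagonally dominant (convergence guaranteed)

3.2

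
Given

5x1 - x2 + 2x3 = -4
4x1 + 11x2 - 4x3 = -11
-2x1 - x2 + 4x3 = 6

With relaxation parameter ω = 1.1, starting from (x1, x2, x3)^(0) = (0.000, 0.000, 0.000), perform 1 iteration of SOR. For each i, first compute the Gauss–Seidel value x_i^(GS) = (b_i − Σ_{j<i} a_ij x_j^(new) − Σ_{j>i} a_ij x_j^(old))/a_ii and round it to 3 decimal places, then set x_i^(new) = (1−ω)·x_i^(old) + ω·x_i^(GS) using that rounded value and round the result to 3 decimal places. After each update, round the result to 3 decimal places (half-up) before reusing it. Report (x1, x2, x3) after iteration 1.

(-0.880, -0.748, 0.960)

Iteration 1:
  x1: GS value = (-4 - (-1)·0.000 - (2)·0.000) / (5) = -0.800;  x1 ← (1−ω)·0.000 + ω·-0.800 = -0.880
  x2: GS value = (-11 - (4)·-0.880 - (-4)·0.000) / (11) = -0.680;  x2 ← (1−ω)·0.000 + ω·-0.680 = -0.748
  x3: GS value = (6 - (-2)·-0.880 - (-1)·-0.748) / (4) = 0.873;  x3 ← (1−ω)·0.000 + ω·0.873 = 0.960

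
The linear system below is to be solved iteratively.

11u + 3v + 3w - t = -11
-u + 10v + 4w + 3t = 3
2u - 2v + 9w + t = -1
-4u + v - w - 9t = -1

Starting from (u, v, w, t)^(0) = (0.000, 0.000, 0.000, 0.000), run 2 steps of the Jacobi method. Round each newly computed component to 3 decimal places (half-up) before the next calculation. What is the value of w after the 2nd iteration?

Iteration 1:
  u = (-11 - (3)·0.000 - (3)·0.000 - (-1)·0.000) / (11) = -1.000
  v = (3 - (-1)·0.000 - (4)·0.000 - (3)·0.000) / (10) = 0.300
  w = (-1 - (2)·0.000 - (-2)·0.000 - (1)·0.000) / (9) = -0.111
  t = (-1 - (-4)·0.000 - (1)·0.000 - (-1)·0.000) / (-9) = 0.111
Iteration 2:
  u = (-11 - (3)·0.300 - (3)·-0.111 - (-1)·0.111) / (11) = -1.041
  v = (3 - (-1)·-1.000 - (4)·-0.111 - (3)·0.111) / (10) = 0.211
  w = (-1 - (2)·-1.000 - (-2)·0.300 - (1)·0.111) / (9) = 0.165
  t = (-1 - (-4)·-1.000 - (1)·0.300 - (-1)·-0.111) / (-9) = 0.601

0.165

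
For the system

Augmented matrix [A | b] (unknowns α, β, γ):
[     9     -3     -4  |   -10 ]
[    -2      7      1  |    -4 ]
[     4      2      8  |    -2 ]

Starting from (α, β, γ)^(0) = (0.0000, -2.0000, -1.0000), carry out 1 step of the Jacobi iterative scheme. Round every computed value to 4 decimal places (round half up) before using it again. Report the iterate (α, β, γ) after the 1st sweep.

(-2.2222, -0.4286, 0.2500)

Iteration 1:
  α = (-10 - (-3)·-2.0000 - (-4)·-1.0000) / (9) = -2.2222
  β = (-4 - (-2)·0.0000 - (1)·-1.0000) / (7) = -0.4286
  γ = (-2 - (4)·0.0000 - (2)·-2.0000) / (8) = 0.2500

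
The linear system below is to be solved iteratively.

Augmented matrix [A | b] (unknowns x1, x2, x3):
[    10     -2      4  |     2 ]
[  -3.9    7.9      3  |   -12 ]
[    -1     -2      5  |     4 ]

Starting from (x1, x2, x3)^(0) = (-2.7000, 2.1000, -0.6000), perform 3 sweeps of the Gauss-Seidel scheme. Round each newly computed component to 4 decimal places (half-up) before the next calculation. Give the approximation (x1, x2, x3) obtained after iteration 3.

(-0.1768, -1.6095, 0.1208)

Iteration 1:
  x1 = (2 - (-2)·2.1000 - (4)·-0.6000) / (10) = 0.8600
  x2 = (-12 - (-3.9)·0.8600 - (3)·-0.6000) / (7.9) = -0.8666
  x3 = (4 - (-1)·0.8600 - (-2)·-0.8666) / (5) = 0.6254
Iteration 2:
  x1 = (2 - (-2)·-0.8666 - (4)·0.6254) / (10) = -0.2235
  x2 = (-12 - (-3.9)·-0.2235 - (3)·0.6254) / (7.9) = -1.8668
  x3 = (4 - (-1)·-0.2235 - (-2)·-1.8668) / (5) = 0.0086
Iteration 3:
  x1 = (2 - (-2)·-1.8668 - (4)·0.0086) / (10) = -0.1768
  x2 = (-12 - (-3.9)·-0.1768 - (3)·0.0086) / (7.9) = -1.6095
  x3 = (4 - (-1)·-0.1768 - (-2)·-1.6095) / (5) = 0.1208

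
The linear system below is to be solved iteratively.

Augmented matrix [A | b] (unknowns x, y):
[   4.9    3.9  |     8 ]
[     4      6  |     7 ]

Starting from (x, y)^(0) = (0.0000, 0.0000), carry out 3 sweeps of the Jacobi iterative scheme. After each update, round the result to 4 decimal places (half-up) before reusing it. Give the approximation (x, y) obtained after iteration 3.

Iteration 1:
  x = (8 - (3.9)·0.0000) / (4.9) = 1.6327
  y = (7 - (4)·0.0000) / (6) = 1.1667
Iteration 2:
  x = (8 - (3.9)·1.1667) / (4.9) = 0.7041
  y = (7 - (4)·1.6327) / (6) = 0.0782
Iteration 3:
  x = (8 - (3.9)·0.0782) / (4.9) = 1.5704
  y = (7 - (4)·0.7041) / (6) = 0.6973

(1.5704, 0.6973)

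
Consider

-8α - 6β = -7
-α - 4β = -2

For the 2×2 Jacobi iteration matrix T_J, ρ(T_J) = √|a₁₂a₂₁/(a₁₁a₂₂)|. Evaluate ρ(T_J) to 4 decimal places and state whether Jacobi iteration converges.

0.4330

a₁₂a₂₁/(a₁₁a₂₂) = (-6)·(-1) / ((-8)·(-4)) = 0.187500
ρ = √|0.187500| = √0.187500 = 0.4330
ρ < 1, so Jacobi converges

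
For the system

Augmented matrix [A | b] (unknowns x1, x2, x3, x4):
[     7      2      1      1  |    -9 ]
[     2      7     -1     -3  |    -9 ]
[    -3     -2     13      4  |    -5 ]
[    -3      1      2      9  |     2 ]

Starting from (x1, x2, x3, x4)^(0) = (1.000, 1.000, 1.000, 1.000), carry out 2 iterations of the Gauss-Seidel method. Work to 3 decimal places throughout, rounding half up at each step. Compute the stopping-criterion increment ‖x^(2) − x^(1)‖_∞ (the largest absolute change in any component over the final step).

Iteration 1:
  x1 = (-9 - (2)·1.000 - (1)·1.000 - (1)·1.000) / (7) = -1.857
  x2 = (-9 - (2)·-1.857 - (-1)·1.000 - (-3)·1.000) / (7) = -0.184
  x3 = (-5 - (-3)·-1.857 - (-2)·-0.184 - (4)·1.000) / (13) = -1.149
  x4 = (2 - (-3)·-1.857 - (1)·-0.184 - (2)·-1.149) / (9) = -0.121
Iteration 2:
  x1 = (-9 - (2)·-0.184 - (1)·-1.149 - (1)·-0.121) / (7) = -1.052
  x2 = (-9 - (2)·-1.052 - (-1)·-1.149 - (-3)·-0.121) / (7) = -1.201
  x3 = (-5 - (-3)·-1.052 - (-2)·-1.201 - (4)·-0.121) / (13) = -0.775
  x4 = (2 - (-3)·-1.052 - (1)·-1.201 - (2)·-0.775) / (9) = 0.177
Change: (0.805, -1.017, 0.374, 0.298) → max |·| = 1.017

1.017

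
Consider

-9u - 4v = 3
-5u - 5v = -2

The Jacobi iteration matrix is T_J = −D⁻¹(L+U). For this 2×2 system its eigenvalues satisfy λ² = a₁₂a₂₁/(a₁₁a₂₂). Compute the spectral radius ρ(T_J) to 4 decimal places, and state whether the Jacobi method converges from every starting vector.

0.6667

a₁₂a₂₁/(a₁₁a₂₂) = (-4)·(-5) / ((-9)·(-5)) = 0.444444
ρ = √|0.444444| = √0.444444 = 0.6667
ρ < 1, so Jacobi converges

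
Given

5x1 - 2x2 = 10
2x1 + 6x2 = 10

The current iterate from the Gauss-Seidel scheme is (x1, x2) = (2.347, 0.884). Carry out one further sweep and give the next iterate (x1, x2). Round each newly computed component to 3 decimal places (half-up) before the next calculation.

(2.354, 0.882)

One sweep:
  x1 = (10 - (-2)·0.884) / (5) = 2.354
  x2 = (10 - (2)·2.354) / (6) = 0.882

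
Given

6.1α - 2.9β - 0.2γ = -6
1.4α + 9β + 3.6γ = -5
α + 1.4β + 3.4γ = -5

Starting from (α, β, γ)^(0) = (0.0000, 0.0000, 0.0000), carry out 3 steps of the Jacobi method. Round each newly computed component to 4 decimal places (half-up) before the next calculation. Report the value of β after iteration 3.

0.0270

Iteration 1:
  α = (-6 - (-2.9)·0.0000 - (-0.2)·0.0000) / (6.1) = -0.9836
  β = (-5 - (1.4)·0.0000 - (3.6)·0.0000) / (9) = -0.5556
  γ = (-5 - (1)·0.0000 - (1.4)·0.0000) / (3.4) = -1.4706
Iteration 2:
  α = (-6 - (-2.9)·-0.5556 - (-0.2)·-1.4706) / (6.1) = -1.2960
  β = (-5 - (1.4)·-0.9836 - (3.6)·-1.4706) / (9) = 0.1857
  γ = (-5 - (1)·-0.9836 - (1.4)·-0.5556) / (3.4) = -0.9525
Iteration 3:
  α = (-6 - (-2.9)·0.1857 - (-0.2)·-0.9525) / (6.1) = -0.9266
  β = (-5 - (1.4)·-1.2960 - (3.6)·-0.9525) / (9) = 0.0270
  γ = (-5 - (1)·-1.2960 - (1.4)·0.1857) / (3.4) = -1.1659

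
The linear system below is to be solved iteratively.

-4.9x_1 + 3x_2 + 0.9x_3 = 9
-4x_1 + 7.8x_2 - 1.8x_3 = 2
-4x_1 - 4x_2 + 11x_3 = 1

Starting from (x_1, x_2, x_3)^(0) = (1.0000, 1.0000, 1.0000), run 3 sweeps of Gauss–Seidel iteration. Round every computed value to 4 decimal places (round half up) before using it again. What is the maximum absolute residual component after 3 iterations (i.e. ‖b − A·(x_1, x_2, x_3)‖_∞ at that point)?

1.6144

Iteration 1:
  x_1 = (9 - (3)·1.0000 - (0.9)·1.0000) / (-4.9) = -1.0408
  x_2 = (2 - (-4)·-1.0408 - (-1.8)·1.0000) / (7.8) = -0.0466
  x_3 = (1 - (-4)·-1.0408 - (-4)·-0.0466) / (11) = -0.3045
Iteration 2:
  x_1 = (9 - (3)·-0.0466 - (0.9)·-0.3045) / (-4.9) = -1.9212
  x_2 = (2 - (-4)·-1.9212 - (-1.8)·-0.3045) / (7.8) = -0.7991
  x_3 = (1 - (-4)·-1.9212 - (-4)·-0.7991) / (11) = -0.8983
Iteration 3:
  x_1 = (9 - (3)·-0.7991 - (0.9)·-0.8983) / (-4.9) = -2.4910
  x_2 = (2 - (-4)·-2.4910 - (-1.8)·-0.8983) / (7.8) = -1.2283
  x_3 = (1 - (-4)·-2.4910 - (-4)·-1.2283) / (11) = -1.2616
Residual b − A·x = (1.6144, -0.6541, 0.0004); ∞-norm = 1.6144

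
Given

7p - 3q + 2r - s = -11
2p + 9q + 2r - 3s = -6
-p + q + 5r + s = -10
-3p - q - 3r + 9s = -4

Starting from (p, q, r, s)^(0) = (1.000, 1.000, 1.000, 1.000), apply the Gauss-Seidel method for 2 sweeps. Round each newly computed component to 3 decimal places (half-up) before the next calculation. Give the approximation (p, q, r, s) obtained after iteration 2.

(-1.244, -0.424, -1.823, -1.514)

Iteration 1:
  p = (-11 - (-3)·1.000 - (2)·1.000 - (-1)·1.000) / (7) = -1.286
  q = (-6 - (2)·-1.286 - (2)·1.000 - (-3)·1.000) / (9) = -0.270
  r = (-10 - (-1)·-1.286 - (1)·-0.270 - (1)·1.000) / (5) = -2.403
  s = (-4 - (-3)·-1.286 - (-1)·-0.270 - (-3)·-2.403) / (9) = -1.704
Iteration 2:
  p = (-11 - (-3)·-0.270 - (2)·-2.403 - (-1)·-1.704) / (7) = -1.244
  q = (-6 - (2)·-1.244 - (2)·-2.403 - (-3)·-1.704) / (9) = -0.424
  r = (-10 - (-1)·-1.244 - (1)·-0.424 - (1)·-1.704) / (5) = -1.823
  s = (-4 - (-3)·-1.244 - (-1)·-0.424 - (-3)·-1.823) / (9) = -1.514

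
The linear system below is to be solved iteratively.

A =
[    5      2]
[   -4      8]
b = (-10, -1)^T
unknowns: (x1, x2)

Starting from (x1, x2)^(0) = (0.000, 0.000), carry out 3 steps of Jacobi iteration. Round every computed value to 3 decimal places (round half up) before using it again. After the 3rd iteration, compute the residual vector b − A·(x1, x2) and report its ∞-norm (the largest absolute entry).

Iteration 1:
  x1 = (-10 - (2)·0.000) / (5) = -2.000
  x2 = (-1 - (-4)·0.000) / (8) = -0.125
Iteration 2:
  x1 = (-10 - (2)·-0.125) / (5) = -1.950
  x2 = (-1 - (-4)·-2.000) / (8) = -1.125
Iteration 3:
  x1 = (-10 - (2)·-1.125) / (5) = -1.550
  x2 = (-1 - (-4)·-1.950) / (8) = -1.100
Residual b − A·x = (-0.050, 1.600); ∞-norm = 1.600

1.600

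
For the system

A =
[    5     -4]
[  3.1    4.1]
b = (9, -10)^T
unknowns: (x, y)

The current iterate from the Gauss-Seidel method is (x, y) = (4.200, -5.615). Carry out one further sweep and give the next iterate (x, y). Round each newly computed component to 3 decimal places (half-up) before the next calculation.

One sweep:
  x = (9 - (-4)·-5.615) / (5) = -2.692
  y = (-10 - (3.1)·-2.692) / (4.1) = -0.404

(-2.692, -0.404)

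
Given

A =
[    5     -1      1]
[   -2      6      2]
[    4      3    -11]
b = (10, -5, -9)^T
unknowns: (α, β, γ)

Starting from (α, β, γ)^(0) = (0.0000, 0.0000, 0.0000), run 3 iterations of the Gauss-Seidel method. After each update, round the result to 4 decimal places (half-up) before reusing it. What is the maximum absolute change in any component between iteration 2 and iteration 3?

Iteration 1:
  α = (10 - (-1)·0.0000 - (1)·0.0000) / (5) = 2.0000
  β = (-5 - (-2)·2.0000 - (2)·0.0000) / (6) = -0.1667
  γ = (-9 - (4)·2.0000 - (3)·-0.1667) / (-11) = 1.5000
Iteration 2:
  α = (10 - (-1)·-0.1667 - (1)·1.5000) / (5) = 1.6667
  β = (-5 - (-2)·1.6667 - (2)·1.5000) / (6) = -0.7778
  γ = (-9 - (4)·1.6667 - (3)·-0.7778) / (-11) = 1.2121
Iteration 3:
  α = (10 - (-1)·-0.7778 - (1)·1.2121) / (5) = 1.6020
  β = (-5 - (-2)·1.6020 - (2)·1.2121) / (6) = -0.7034
  γ = (-9 - (4)·1.6020 - (3)·-0.7034) / (-11) = 1.2089
Change: (-0.0647, 0.0744, -0.0032) → max |·| = 0.0744

0.0744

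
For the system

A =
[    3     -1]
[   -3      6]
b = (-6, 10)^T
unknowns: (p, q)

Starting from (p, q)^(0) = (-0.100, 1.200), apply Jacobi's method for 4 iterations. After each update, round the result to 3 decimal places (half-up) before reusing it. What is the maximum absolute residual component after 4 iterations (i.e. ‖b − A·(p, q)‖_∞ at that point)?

0.125

Iteration 1:
  p = (-6 - (-1)·1.200) / (3) = -1.600
  q = (10 - (-3)·-0.100) / (6) = 1.617
Iteration 2:
  p = (-6 - (-1)·1.617) / (3) = -1.461
  q = (10 - (-3)·-1.600) / (6) = 0.867
Iteration 3:
  p = (-6 - (-1)·0.867) / (3) = -1.711
  q = (10 - (-3)·-1.461) / (6) = 0.936
Iteration 4:
  p = (-6 - (-1)·0.936) / (3) = -1.688
  q = (10 - (-3)·-1.711) / (6) = 0.811
Residual b − A·x = (-0.125, 0.070); ∞-norm = 0.125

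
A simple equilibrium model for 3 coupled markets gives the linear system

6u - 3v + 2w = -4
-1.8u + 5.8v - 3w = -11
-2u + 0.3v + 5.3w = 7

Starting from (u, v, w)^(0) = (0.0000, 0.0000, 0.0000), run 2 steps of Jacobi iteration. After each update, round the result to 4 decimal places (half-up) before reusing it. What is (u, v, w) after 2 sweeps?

(-2.0552, -1.4203, 1.1765)

Iteration 1:
  u = (-4 - (-3)·0.0000 - (2)·0.0000) / (6) = -0.6667
  v = (-11 - (-1.8)·0.0000 - (-3)·0.0000) / (5.8) = -1.8966
  w = (7 - (-2)·0.0000 - (0.3)·0.0000) / (5.3) = 1.3208
Iteration 2:
  u = (-4 - (-3)·-1.8966 - (2)·1.3208) / (6) = -2.0552
  v = (-11 - (-1.8)·-0.6667 - (-3)·1.3208) / (5.8) = -1.4203
  w = (7 - (-2)·-0.6667 - (0.3)·-1.8966) / (5.3) = 1.1765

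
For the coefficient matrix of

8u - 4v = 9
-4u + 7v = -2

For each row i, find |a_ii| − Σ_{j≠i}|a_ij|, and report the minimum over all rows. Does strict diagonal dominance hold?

row 1: |8| − (4) = 4
row 2: |7| − (4) = 3
minimum over rows = 3 → strictly diagonally dominant (convergence guaranteed)

3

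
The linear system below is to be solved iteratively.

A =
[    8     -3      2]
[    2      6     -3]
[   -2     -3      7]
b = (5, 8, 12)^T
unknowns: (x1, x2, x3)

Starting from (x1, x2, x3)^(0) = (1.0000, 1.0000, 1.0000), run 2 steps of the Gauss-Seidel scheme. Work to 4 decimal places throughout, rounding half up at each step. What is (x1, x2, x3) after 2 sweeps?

(0.5670, 2.4479, 2.9254)

Iteration 1:
  x1 = (5 - (-3)·1.0000 - (2)·1.0000) / (8) = 0.7500
  x2 = (8 - (2)·0.7500 - (-3)·1.0000) / (6) = 1.5833
  x3 = (12 - (-2)·0.7500 - (-3)·1.5833) / (7) = 2.6071
Iteration 2:
  x1 = (5 - (-3)·1.5833 - (2)·2.6071) / (8) = 0.5670
  x2 = (8 - (2)·0.5670 - (-3)·2.6071) / (6) = 2.4479
  x3 = (12 - (-2)·0.5670 - (-3)·2.4479) / (7) = 2.9254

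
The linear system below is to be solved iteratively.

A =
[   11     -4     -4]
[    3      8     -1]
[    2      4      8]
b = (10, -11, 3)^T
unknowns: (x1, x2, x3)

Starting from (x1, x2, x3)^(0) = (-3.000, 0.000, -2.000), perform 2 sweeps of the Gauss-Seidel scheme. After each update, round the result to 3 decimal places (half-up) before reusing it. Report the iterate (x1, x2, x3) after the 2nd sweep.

Iteration 1:
  x1 = (10 - (-4)·0.000 - (-4)·-2.000) / (11) = 0.182
  x2 = (-11 - (3)·0.182 - (-1)·-2.000) / (8) = -1.693
  x3 = (3 - (2)·0.182 - (4)·-1.693) / (8) = 1.176
Iteration 2:
  x1 = (10 - (-4)·-1.693 - (-4)·1.176) / (11) = 0.721
  x2 = (-11 - (3)·0.721 - (-1)·1.176) / (8) = -1.498
  x3 = (3 - (2)·0.721 - (4)·-1.498) / (8) = 0.944

(0.721, -1.498, 0.944)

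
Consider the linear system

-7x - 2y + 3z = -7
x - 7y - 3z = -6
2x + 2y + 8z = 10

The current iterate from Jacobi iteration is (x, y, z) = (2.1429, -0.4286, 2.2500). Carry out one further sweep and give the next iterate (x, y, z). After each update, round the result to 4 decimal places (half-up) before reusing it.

(2.0867, 0.1990, 0.8214)

One sweep:
  x = (-7 - (-2)·-0.4286 - (3)·2.2500) / (-7) = 2.0867
  y = (-6 - (1)·2.1429 - (-3)·2.2500) / (-7) = 0.1990
  z = (10 - (2)·2.1429 - (2)·-0.4286) / (8) = 0.8214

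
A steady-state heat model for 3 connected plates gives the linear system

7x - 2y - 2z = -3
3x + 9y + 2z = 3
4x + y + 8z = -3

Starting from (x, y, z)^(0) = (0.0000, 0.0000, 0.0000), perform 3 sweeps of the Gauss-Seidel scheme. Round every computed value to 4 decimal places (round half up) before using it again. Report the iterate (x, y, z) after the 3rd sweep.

Iteration 1:
  x = (-3 - (-2)·0.0000 - (-2)·0.0000) / (7) = -0.4286
  y = (3 - (3)·-0.4286 - (2)·0.0000) / (9) = 0.4762
  z = (-3 - (4)·-0.4286 - (1)·0.4762) / (8) = -0.2202
Iteration 2:
  x = (-3 - (-2)·0.4762 - (-2)·-0.2202) / (7) = -0.3554
  y = (3 - (3)·-0.3554 - (2)·-0.2202) / (9) = 0.5007
  z = (-3 - (4)·-0.3554 - (1)·0.5007) / (8) = -0.2599
Iteration 3:
  x = (-3 - (-2)·0.5007 - (-2)·-0.2599) / (7) = -0.3598
  y = (3 - (3)·-0.3598 - (2)·-0.2599) / (9) = 0.5110
  z = (-3 - (4)·-0.3598 - (1)·0.5110) / (8) = -0.2590

(-0.3598, 0.5110, -0.2590)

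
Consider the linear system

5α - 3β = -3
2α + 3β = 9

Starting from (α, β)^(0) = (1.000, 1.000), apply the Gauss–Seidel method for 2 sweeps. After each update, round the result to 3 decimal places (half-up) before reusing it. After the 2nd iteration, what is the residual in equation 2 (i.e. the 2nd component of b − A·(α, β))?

Iteration 1:
  α = (-3 - (-3)·1.000) / (5) = 0.000
  β = (9 - (2)·0.000) / (3) = 3.000
Iteration 2:
  α = (-3 - (-3)·3.000) / (5) = 1.200
  β = (9 - (2)·1.200) / (3) = 2.200
Residual b − A·x = (-2.400, 0.000)

0.000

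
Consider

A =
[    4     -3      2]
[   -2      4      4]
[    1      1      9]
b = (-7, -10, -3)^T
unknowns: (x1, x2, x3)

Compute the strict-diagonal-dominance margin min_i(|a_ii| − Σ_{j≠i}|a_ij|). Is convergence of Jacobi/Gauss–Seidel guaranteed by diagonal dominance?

-2

row 1: |4| − (3+2) = -1
row 2: |4| − (2+4) = -2
row 3: |9| − (1+1) = 7
minimum over rows = -2 → not strictly diagonally dominant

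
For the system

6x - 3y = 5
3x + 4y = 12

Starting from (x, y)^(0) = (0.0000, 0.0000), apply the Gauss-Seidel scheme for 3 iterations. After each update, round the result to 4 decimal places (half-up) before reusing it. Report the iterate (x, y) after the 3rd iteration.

Iteration 1:
  x = (5 - (-3)·0.0000) / (6) = 0.8333
  y = (12 - (3)·0.8333) / (4) = 2.3750
Iteration 2:
  x = (5 - (-3)·2.3750) / (6) = 2.0208
  y = (12 - (3)·2.0208) / (4) = 1.4844
Iteration 3:
  x = (5 - (-3)·1.4844) / (6) = 1.5755
  y = (12 - (3)·1.5755) / (4) = 1.8184

(1.5755, 1.8184)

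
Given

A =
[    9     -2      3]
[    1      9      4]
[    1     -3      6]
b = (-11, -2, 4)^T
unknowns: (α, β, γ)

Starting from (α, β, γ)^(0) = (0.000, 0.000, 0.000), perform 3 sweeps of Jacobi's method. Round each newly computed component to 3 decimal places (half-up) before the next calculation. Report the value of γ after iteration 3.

Iteration 1:
  α = (-11 - (-2)·0.000 - (3)·0.000) / (9) = -1.222
  β = (-2 - (1)·0.000 - (4)·0.000) / (9) = -0.222
  γ = (4 - (1)·0.000 - (-3)·0.000) / (6) = 0.667
Iteration 2:
  α = (-11 - (-2)·-0.222 - (3)·0.667) / (9) = -1.494
  β = (-2 - (1)·-1.222 - (4)·0.667) / (9) = -0.383
  γ = (4 - (1)·-1.222 - (-3)·-0.222) / (6) = 0.759
Iteration 3:
  α = (-11 - (-2)·-0.383 - (3)·0.759) / (9) = -1.560
  β = (-2 - (1)·-1.494 - (4)·0.759) / (9) = -0.394
  γ = (4 - (1)·-1.494 - (-3)·-0.383) / (6) = 0.724

0.724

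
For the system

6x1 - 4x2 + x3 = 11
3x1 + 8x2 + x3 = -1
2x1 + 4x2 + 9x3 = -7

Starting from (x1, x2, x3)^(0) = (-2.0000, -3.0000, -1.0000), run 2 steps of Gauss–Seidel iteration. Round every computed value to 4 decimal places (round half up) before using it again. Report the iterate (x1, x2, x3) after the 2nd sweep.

(1.9630, -0.7639, -0.8745)

Iteration 1:
  x1 = (11 - (-4)·-3.0000 - (1)·-1.0000) / (6) = 0.0000
  x2 = (-1 - (3)·0.0000 - (1)·-1.0000) / (8) = 0.0000
  x3 = (-7 - (2)·0.0000 - (4)·0.0000) / (9) = -0.7778
Iteration 2:
  x1 = (11 - (-4)·0.0000 - (1)·-0.7778) / (6) = 1.9630
  x2 = (-1 - (3)·1.9630 - (1)·-0.7778) / (8) = -0.7639
  x3 = (-7 - (2)·1.9630 - (4)·-0.7639) / (9) = -0.8745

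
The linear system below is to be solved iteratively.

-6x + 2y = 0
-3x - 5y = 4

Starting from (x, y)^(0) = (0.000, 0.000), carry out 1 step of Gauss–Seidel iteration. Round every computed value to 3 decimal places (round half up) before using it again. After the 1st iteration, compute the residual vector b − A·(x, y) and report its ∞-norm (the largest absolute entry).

1.600

Iteration 1:
  x = (0 - (2)·0.000) / (-6) = 0.000
  y = (4 - (-3)·0.000) / (-5) = -0.800
Residual b − A·x = (1.600, 0.000); ∞-norm = 1.600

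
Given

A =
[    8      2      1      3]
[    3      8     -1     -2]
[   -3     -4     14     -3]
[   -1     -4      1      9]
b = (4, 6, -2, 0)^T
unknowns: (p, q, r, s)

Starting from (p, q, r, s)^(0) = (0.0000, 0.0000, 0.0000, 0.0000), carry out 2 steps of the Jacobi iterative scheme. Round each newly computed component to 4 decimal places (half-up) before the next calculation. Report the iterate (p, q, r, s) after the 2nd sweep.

(0.3304, 0.5446, 0.1786, 0.4048)

Iteration 1:
  p = (4 - (2)·0.0000 - (1)·0.0000 - (3)·0.0000) / (8) = 0.5000
  q = (6 - (3)·0.0000 - (-1)·0.0000 - (-2)·0.0000) / (8) = 0.7500
  r = (-2 - (-3)·0.0000 - (-4)·0.0000 - (-3)·0.0000) / (14) = -0.1429
  s = (0 - (-1)·0.0000 - (-4)·0.0000 - (1)·0.0000) / (9) = 0.0000
Iteration 2:
  p = (4 - (2)·0.7500 - (1)·-0.1429 - (3)·0.0000) / (8) = 0.3304
  q = (6 - (3)·0.5000 - (-1)·-0.1429 - (-2)·0.0000) / (8) = 0.5446
  r = (-2 - (-3)·0.5000 - (-4)·0.7500 - (-3)·0.0000) / (14) = 0.1786
  s = (0 - (-1)·0.5000 - (-4)·0.7500 - (1)·-0.1429) / (9) = 0.4048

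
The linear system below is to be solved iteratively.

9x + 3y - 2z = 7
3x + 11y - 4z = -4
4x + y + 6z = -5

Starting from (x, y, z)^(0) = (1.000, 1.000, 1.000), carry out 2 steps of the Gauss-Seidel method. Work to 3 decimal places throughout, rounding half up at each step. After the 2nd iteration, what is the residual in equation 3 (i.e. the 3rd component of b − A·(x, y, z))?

0.002

Iteration 1:
  x = (7 - (3)·1.000 - (-2)·1.000) / (9) = 0.667
  y = (-4 - (3)·0.667 - (-4)·1.000) / (11) = -0.182
  z = (-5 - (4)·0.667 - (1)·-0.182) / (6) = -1.248
Iteration 2:
  x = (7 - (3)·-0.182 - (-2)·-1.248) / (9) = 0.561
  y = (-4 - (3)·0.561 - (-4)·-1.248) / (11) = -0.970
  z = (-5 - (4)·0.561 - (1)·-0.970) / (6) = -1.046
Residual b − A·x = (2.769, 0.803, 0.002)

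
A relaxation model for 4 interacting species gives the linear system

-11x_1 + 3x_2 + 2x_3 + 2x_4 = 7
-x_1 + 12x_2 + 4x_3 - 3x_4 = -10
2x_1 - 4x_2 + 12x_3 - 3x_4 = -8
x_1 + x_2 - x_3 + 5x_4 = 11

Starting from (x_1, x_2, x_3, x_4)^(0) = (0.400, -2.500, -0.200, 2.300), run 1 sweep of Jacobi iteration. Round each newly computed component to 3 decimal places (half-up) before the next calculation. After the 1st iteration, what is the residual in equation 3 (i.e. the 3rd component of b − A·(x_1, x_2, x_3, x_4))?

12.884

Iteration 1:
  x_1 = (7 - (3)·-2.500 - (2)·-0.200 - (2)·2.300) / (-11) = -0.936
  x_2 = (-10 - (-1)·0.400 - (4)·-0.200 - (-3)·2.300) / (12) = -0.158
  x_3 = (-8 - (2)·0.400 - (-4)·-2.500 - (-3)·2.300) / (12) = -0.992
  x_4 = (11 - (1)·0.400 - (1)·-2.500 - (-1)·-0.200) / (5) = 2.580
Residual b − A·x = (-5.998, 2.668, 12.884, -1.798)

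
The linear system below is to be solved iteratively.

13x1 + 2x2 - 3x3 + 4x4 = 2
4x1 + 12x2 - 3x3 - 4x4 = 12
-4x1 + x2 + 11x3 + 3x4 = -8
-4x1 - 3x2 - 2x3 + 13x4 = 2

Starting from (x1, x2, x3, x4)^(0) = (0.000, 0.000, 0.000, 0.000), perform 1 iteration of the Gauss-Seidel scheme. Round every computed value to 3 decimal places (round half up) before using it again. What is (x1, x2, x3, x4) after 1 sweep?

Iteration 1:
  x1 = (2 - (2)·0.000 - (-3)·0.000 - (4)·0.000) / (13) = 0.154
  x2 = (12 - (4)·0.154 - (-3)·0.000 - (-4)·0.000) / (12) = 0.949
  x3 = (-8 - (-4)·0.154 - (1)·0.949 - (3)·0.000) / (11) = -0.758
  x4 = (2 - (-4)·0.154 - (-3)·0.949 - (-2)·-0.758) / (13) = 0.304

(0.154, 0.949, -0.758, 0.304)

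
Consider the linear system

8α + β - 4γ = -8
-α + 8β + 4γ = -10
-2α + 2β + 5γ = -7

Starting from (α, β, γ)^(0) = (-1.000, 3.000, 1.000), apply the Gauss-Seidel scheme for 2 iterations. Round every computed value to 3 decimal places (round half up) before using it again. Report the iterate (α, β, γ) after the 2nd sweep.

Iteration 1:
  α = (-8 - (1)·3.000 - (-4)·1.000) / (8) = -0.875
  β = (-10 - (-1)·-0.875 - (4)·1.000) / (8) = -1.859
  γ = (-7 - (-2)·-0.875 - (2)·-1.859) / (5) = -1.006
Iteration 2:
  α = (-8 - (1)·-1.859 - (-4)·-1.006) / (8) = -1.271
  β = (-10 - (-1)·-1.271 - (4)·-1.006) / (8) = -0.906
  γ = (-7 - (-2)·-1.271 - (2)·-0.906) / (5) = -1.546

(-1.271, -0.906, -1.546)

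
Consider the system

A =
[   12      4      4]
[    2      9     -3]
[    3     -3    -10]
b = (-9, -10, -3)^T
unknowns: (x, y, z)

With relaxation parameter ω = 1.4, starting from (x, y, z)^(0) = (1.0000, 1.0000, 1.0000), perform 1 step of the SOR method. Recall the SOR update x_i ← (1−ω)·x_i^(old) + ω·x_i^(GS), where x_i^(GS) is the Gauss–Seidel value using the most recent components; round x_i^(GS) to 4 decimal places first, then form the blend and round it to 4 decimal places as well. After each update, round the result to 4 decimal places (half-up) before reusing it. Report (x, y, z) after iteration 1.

Iteration 1:
  x: GS value = (-9 - (4)·1.0000 - (4)·1.0000) / (12) = -1.4167;  x ← (1−ω)·1.0000 + ω·-1.4167 = -2.3834
  y: GS value = (-10 - (2)·-2.3834 - (-3)·1.0000) / (9) = -0.2481;  y ← (1−ω)·1.0000 + ω·-0.2481 = -0.7473
  z: GS value = (-3 - (3)·-2.3834 - (-3)·-0.7473) / (-10) = -0.1908;  z ← (1−ω)·1.0000 + ω·-0.1908 = -0.6671

(-2.3834, -0.7473, -0.6671)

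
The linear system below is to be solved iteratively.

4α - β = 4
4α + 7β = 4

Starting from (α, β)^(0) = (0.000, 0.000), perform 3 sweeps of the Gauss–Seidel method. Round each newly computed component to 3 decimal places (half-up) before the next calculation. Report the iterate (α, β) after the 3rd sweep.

(1.000, 0.000)

Iteration 1:
  α = (4 - (-1)·0.000) / (4) = 1.000
  β = (4 - (4)·1.000) / (7) = 0.000
Iteration 2:
  α = (4 - (-1)·0.000) / (4) = 1.000
  β = (4 - (4)·1.000) / (7) = 0.000
Iteration 3:
  α = (4 - (-1)·0.000) / (4) = 1.000
  β = (4 - (4)·1.000) / (7) = 0.000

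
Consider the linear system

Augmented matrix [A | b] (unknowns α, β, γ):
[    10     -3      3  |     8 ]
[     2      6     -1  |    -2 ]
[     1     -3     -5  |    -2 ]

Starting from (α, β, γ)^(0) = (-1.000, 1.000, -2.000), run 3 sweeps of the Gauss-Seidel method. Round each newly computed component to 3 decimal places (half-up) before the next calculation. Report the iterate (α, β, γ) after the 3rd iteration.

Iteration 1:
  α = (8 - (-3)·1.000 - (3)·-2.000) / (10) = 1.700
  β = (-2 - (2)·1.700 - (-1)·-2.000) / (6) = -1.233
  γ = (-2 - (1)·1.700 - (-3)·-1.233) / (-5) = 1.480
Iteration 2:
  α = (8 - (-3)·-1.233 - (3)·1.480) / (10) = -0.014
  β = (-2 - (2)·-0.014 - (-1)·1.480) / (6) = -0.082
  γ = (-2 - (1)·-0.014 - (-3)·-0.082) / (-5) = 0.446
Iteration 3:
  α = (8 - (-3)·-0.082 - (3)·0.446) / (10) = 0.642
  β = (-2 - (2)·0.642 - (-1)·0.446) / (6) = -0.473
  γ = (-2 - (1)·0.642 - (-3)·-0.473) / (-5) = 0.812

(0.642, -0.473, 0.812)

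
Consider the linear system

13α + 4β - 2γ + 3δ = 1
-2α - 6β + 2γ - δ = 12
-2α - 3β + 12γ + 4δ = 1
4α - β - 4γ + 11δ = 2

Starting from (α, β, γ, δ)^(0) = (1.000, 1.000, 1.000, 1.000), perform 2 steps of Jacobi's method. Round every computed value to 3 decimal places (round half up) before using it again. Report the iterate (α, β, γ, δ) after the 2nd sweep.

(0.706, -1.887, -0.601, 0.158)

Iteration 1:
  α = (1 - (4)·1.000 - (-2)·1.000 - (3)·1.000) / (13) = -0.308
  β = (12 - (-2)·1.000 - (2)·1.000 - (-1)·1.000) / (-6) = -2.167
  γ = (1 - (-2)·1.000 - (-3)·1.000 - (4)·1.000) / (12) = 0.167
  δ = (2 - (4)·1.000 - (-1)·1.000 - (-4)·1.000) / (11) = 0.273
Iteration 2:
  α = (1 - (4)·-2.167 - (-2)·0.167 - (3)·0.273) / (13) = 0.706
  β = (12 - (-2)·-0.308 - (2)·0.167 - (-1)·0.273) / (-6) = -1.887
  γ = (1 - (-2)·-0.308 - (-3)·-2.167 - (4)·0.273) / (12) = -0.601
  δ = (2 - (4)·-0.308 - (-1)·-2.167 - (-4)·0.167) / (11) = 0.158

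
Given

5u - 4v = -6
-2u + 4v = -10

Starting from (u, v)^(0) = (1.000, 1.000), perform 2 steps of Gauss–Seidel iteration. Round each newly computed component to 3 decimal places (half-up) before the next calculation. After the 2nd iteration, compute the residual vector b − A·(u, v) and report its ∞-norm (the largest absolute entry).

5.920

Iteration 1:
  u = (-6 - (-4)·1.000) / (5) = -0.400
  v = (-10 - (-2)·-0.400) / (4) = -2.700
Iteration 2:
  u = (-6 - (-4)·-2.700) / (5) = -3.360
  v = (-10 - (-2)·-3.360) / (4) = -4.180
Residual b − A·x = (-5.920, 0.000); ∞-norm = 5.920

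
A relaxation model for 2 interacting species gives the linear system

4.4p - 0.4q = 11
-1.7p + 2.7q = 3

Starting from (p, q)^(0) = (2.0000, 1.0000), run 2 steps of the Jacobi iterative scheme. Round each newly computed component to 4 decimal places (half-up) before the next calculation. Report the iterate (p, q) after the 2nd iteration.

Iteration 1:
  p = (11 - (-0.4)·1.0000) / (4.4) = 2.5909
  q = (3 - (-1.7)·2.0000) / (2.7) = 2.3704
Iteration 2:
  p = (11 - (-0.4)·2.3704) / (4.4) = 2.7155
  q = (3 - (-1.7)·2.5909) / (2.7) = 2.7424

(2.7155, 2.7424)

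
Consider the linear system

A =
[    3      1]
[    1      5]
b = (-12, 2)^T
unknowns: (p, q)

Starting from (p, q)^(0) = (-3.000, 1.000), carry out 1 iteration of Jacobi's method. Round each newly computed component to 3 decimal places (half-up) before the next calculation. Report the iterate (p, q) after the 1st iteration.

Iteration 1:
  p = (-12 - (1)·1.000) / (3) = -4.333
  q = (2 - (1)·-3.000) / (5) = 1.000

(-4.333, 1.000)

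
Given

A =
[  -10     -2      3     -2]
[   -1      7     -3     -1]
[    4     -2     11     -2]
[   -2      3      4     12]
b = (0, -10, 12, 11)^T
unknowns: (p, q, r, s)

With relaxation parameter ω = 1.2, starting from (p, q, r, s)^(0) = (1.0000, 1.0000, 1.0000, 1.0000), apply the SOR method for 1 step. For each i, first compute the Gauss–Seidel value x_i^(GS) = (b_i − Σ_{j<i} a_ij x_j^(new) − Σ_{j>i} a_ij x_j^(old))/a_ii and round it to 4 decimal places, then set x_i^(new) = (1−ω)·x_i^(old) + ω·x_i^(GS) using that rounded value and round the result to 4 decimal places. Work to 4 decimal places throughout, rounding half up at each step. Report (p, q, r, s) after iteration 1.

(-0.3200, -1.2835, 1.1868, 0.7463)

Iteration 1:
  p: GS value = (0 - (-2)·1.0000 - (3)·1.0000 - (-2)·1.0000) / (-10) = -0.1000;  p ← (1−ω)·1.0000 + ω·-0.1000 = -0.3200
  q: GS value = (-10 - (-1)·-0.3200 - (-3)·1.0000 - (-1)·1.0000) / (7) = -0.9029;  q ← (1−ω)·1.0000 + ω·-0.9029 = -1.2835
  r: GS value = (12 - (4)·-0.3200 - (-2)·-1.2835 - (-2)·1.0000) / (11) = 1.1557;  r ← (1−ω)·1.0000 + ω·1.1557 = 1.1868
  s: GS value = (11 - (-2)·-0.3200 - (3)·-1.2835 - (4)·1.1868) / (12) = 0.7886;  s ← (1−ω)·1.0000 + ω·0.7886 = 0.7463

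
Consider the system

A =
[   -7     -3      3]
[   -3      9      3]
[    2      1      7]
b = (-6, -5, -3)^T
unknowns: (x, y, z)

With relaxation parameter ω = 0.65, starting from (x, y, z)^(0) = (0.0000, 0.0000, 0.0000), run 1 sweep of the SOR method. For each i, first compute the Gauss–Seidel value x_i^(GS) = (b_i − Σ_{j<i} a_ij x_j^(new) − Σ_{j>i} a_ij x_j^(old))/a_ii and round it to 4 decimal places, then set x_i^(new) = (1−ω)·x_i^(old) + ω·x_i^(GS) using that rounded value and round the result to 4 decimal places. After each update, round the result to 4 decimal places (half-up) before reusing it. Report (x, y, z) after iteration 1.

Iteration 1:
  x: GS value = (-6 - (-3)·0.0000 - (3)·0.0000) / (-7) = 0.8571;  x ← (1−ω)·0.0000 + ω·0.8571 = 0.5571
  y: GS value = (-5 - (-3)·0.5571 - (3)·0.0000) / (9) = -0.3699;  y ← (1−ω)·0.0000 + ω·-0.3699 = -0.2404
  z: GS value = (-3 - (2)·0.5571 - (1)·-0.2404) / (7) = -0.5534;  z ← (1−ω)·0.0000 + ω·-0.5534 = -0.3597

(0.5571, -0.2404, -0.3597)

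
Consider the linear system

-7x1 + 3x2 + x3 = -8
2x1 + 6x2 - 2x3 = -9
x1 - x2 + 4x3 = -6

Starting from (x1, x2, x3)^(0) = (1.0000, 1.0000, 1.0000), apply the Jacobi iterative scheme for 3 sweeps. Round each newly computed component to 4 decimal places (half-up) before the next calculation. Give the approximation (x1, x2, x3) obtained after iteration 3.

Iteration 1:
  x1 = (-8 - (3)·1.0000 - (1)·1.0000) / (-7) = 1.7143
  x2 = (-9 - (2)·1.0000 - (-2)·1.0000) / (6) = -1.5000
  x3 = (-6 - (1)·1.0000 - (-1)·1.0000) / (4) = -1.5000
Iteration 2:
  x1 = (-8 - (3)·-1.5000 - (1)·-1.5000) / (-7) = 0.2857
  x2 = (-9 - (2)·1.7143 - (-2)·-1.5000) / (6) = -2.5714
  x3 = (-6 - (1)·1.7143 - (-1)·-1.5000) / (4) = -2.3036
Iteration 3:
  x1 = (-8 - (3)·-2.5714 - (1)·-2.3036) / (-7) = -0.2883
  x2 = (-9 - (2)·0.2857 - (-2)·-2.3036) / (6) = -2.3631
  x3 = (-6 - (1)·0.2857 - (-1)·-2.5714) / (4) = -2.2143

(-0.2883, -2.3631, -2.2143)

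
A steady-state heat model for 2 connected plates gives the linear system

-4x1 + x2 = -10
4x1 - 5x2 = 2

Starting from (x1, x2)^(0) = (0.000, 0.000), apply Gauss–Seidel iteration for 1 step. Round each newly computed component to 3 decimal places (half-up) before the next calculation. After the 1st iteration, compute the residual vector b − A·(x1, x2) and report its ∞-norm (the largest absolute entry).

1.600

Iteration 1:
  x1 = (-10 - (1)·0.000) / (-4) = 2.500
  x2 = (2 - (4)·2.500) / (-5) = 1.600
Residual b − A·x = (-1.600, 0.000); ∞-norm = 1.600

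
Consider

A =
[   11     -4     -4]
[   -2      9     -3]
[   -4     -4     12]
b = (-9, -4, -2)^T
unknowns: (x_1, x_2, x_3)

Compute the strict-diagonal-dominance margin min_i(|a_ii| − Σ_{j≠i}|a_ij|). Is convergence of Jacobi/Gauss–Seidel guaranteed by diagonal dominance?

3

row 1: |11| − (4+4) = 3
row 2: |9| − (2+3) = 4
row 3: |12| − (4+4) = 4
minimum over rows = 3 → strictly diagonally dominant (convergence guaranteed)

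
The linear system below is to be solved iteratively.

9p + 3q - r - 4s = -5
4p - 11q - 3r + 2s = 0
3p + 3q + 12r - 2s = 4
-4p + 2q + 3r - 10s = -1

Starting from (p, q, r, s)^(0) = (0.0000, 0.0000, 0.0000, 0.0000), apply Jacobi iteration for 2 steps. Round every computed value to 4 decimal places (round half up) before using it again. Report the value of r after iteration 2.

0.4889

Iteration 1:
  p = (-5 - (3)·0.0000 - (-1)·0.0000 - (-4)·0.0000) / (9) = -0.5556
  q = (0 - (4)·0.0000 - (-3)·0.0000 - (2)·0.0000) / (-11) = 0.0000
  r = (4 - (3)·0.0000 - (3)·0.0000 - (-2)·0.0000) / (12) = 0.3333
  s = (-1 - (-4)·0.0000 - (2)·0.0000 - (3)·0.0000) / (-10) = 0.1000
Iteration 2:
  p = (-5 - (3)·0.0000 - (-1)·0.3333 - (-4)·0.1000) / (9) = -0.4741
  q = (0 - (4)·-0.5556 - (-3)·0.3333 - (2)·0.1000) / (-11) = -0.2748
  r = (4 - (3)·-0.5556 - (3)·0.0000 - (-2)·0.1000) / (12) = 0.4889
  s = (-1 - (-4)·-0.5556 - (2)·0.0000 - (3)·0.3333) / (-10) = 0.4222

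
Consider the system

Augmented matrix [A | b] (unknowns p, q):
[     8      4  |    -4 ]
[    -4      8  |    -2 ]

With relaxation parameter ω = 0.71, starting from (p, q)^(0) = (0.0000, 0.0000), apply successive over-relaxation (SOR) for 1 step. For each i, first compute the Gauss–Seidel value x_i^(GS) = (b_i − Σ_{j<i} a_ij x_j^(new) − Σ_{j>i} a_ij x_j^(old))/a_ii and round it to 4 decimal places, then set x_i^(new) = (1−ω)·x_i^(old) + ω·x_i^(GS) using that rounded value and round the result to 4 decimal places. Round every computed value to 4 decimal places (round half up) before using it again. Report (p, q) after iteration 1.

(-0.3550, -0.3035)

Iteration 1:
  p: GS value = (-4 - (4)·0.0000) / (8) = -0.5000;  p ← (1−ω)·0.0000 + ω·-0.5000 = -0.3550
  q: GS value = (-2 - (-4)·-0.3550) / (8) = -0.4275;  q ← (1−ω)·0.0000 + ω·-0.4275 = -0.3035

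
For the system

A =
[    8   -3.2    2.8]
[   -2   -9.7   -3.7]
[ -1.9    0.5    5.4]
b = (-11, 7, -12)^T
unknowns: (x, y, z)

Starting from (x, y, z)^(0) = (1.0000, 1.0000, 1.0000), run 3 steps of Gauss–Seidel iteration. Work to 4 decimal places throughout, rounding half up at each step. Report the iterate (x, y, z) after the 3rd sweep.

Iteration 1:
  x = (-11 - (-3.2)·1.0000 - (2.8)·1.0000) / (8) = -1.3250
  y = (7 - (-2)·-1.3250 - (-3.7)·1.0000) / (-9.7) = -0.8299
  z = (-12 - (-1.9)·-1.3250 - (0.5)·-0.8299) / (5.4) = -2.6116
Iteration 2:
  x = (-11 - (-3.2)·-0.8299 - (2.8)·-2.6116) / (8) = -0.7929
  y = (7 - (-2)·-0.7929 - (-3.7)·-2.6116) / (-9.7) = 0.4380
  z = (-12 - (-1.9)·-0.7929 - (0.5)·0.4380) / (5.4) = -2.5418
Iteration 3:
  x = (-11 - (-3.2)·0.4380 - (2.8)·-2.5418) / (8) = -0.3102
  y = (7 - (-2)·-0.3102 - (-3.7)·-2.5418) / (-9.7) = 0.3119
  z = (-12 - (-1.9)·-0.3102 - (0.5)·0.3119) / (5.4) = -2.3602

(-0.3102, 0.3119, -2.3602)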